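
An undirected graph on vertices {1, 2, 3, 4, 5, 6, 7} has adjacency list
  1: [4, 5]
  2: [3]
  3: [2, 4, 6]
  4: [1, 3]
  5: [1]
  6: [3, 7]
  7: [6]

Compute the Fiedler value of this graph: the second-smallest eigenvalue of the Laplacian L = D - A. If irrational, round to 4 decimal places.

Reading degrees in the order [1, 2, 3, 4, 5, 6, 7] gives [2, 1, 3, 2, 1, 2, 1]; set D = diag(2, 1, 3, 2, 1, 2, 1) and form L = D - A. Computing the eigenvalues of L and sorting gives [0, 0.2603, 0.6262, 1.4055, 2.2742, 3.0996, 4.3342]. The Fiedler value lambda_2 = 0.2603 is strictly positive, so the graph is connected.

0.2603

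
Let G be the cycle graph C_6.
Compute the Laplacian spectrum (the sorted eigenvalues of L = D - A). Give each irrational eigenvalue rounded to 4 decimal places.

The graph has 6 vertices and degree multiset [2, 2, 2, 2, 2, 2]; D is the diagonal matrix of degrees and L = D - A. L is symmetric positive semidefinite, so every eigenvalue is real and nonnegative.

[0, 1, 1, 3, 3, 4]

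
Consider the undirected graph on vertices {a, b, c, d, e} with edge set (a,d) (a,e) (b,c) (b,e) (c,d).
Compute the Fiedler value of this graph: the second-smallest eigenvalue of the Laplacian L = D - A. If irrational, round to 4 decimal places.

1.3820

With the vertex order [a, b, c, d, e], the degrees are [2, 2, 2, 2, 2], giving D = diag(2, 2, 2, 2, 2) and L = D - A. The sorted Laplacian eigenvalues are [0, 1.3820, 1.3820, 3.6180, 3.6180]; the algebraic connectivity is the second entry, 1.3820. The largest eigenvalue, 3.6180, is at most the vertex count 5.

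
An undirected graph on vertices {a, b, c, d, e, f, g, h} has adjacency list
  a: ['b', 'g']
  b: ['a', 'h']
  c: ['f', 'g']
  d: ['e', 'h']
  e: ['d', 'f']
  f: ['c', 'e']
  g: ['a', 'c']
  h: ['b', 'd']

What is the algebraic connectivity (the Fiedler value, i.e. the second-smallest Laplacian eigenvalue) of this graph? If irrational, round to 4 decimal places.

0.5858

Reading degrees in the order [a, b, c, d, e, f, g, h] gives [2, 2, 2, 2, 2, 2, 2, 2]; set D = diag(2, 2, 2, 2, 2, 2, 2, 2) and form L = D - A. Computing the eigenvalues of L and sorting gives [0, 0.5858, 0.5858, 2, 2, 3.4142, 3.4142, 4]. The Fiedler value lambda_2 = 0.5858 is strictly positive, so the graph is connected. There is one zero in the spectrum, matching the 1 component.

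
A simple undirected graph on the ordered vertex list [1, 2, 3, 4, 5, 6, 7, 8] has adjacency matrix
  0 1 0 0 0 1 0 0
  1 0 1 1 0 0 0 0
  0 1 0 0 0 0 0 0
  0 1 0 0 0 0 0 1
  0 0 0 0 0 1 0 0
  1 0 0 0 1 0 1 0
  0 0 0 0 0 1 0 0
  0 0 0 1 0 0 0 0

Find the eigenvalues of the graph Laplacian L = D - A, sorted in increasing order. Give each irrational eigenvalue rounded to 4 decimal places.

[0, 0.2137, 0.6177, 1, 1.4977, 2.3537, 3.8408, 4.4763]

Each diagonal entry of L is the vertex degree and each off-diagonal entry is -1 where an edge is present, 0 otherwise; in the order [1, 2, 3, 4, 5, 6, 7, 8] the diagonal is [2, 3, 1, 2, 1, 3, 1, 1]. L is symmetric positive semidefinite, so every eigenvalue is real and nonnegative. The single zero eigenvalue shows the graph is connected.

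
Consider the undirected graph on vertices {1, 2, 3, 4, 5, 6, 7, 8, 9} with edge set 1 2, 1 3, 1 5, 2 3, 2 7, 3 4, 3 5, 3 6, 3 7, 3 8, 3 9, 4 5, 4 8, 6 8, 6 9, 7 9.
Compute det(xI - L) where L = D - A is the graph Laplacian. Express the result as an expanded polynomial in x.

Each diagonal entry of L is the vertex degree and each off-diagonal entry is -1 where an edge is present, 0 otherwise; in the order [1, 2, 3, 4, 5, 6, 7, 8, 9] the diagonal is [3, 3, 8, 3, 3, 3, 3, 3, 3]. Computing det(xI - L) by cofactor expansion (or equivalently via sum-over-permutations) gives x^9 - 32x^8 + 428x^7 - 3136x^6 + 13786x^5 - 37232x^4 + 60276x^3 - 53424x^2 + 19845x. The constant term is 0 because L is singular (the all-ones vector lies in its kernel). The eigenvalues sum to 32, which equals trace(L) = 2|E|. There is one zero in the spectrum, matching the 1 component.

x^9 - 32x^8 + 428x^7 - 3136x^6 + 13786x^5 - 37232x^4 + 60276x^3 - 53424x^2 + 19845x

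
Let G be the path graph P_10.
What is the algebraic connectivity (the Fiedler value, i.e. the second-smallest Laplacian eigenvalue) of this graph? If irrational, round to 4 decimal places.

0.0979

The graph has 10 vertices and degree multiset [2, 2, 2, 2, 2, 2, 2, 2, 1, 1]; D is the diagonal matrix of degrees and L = D - A. The sorted Laplacian eigenvalues are [0, 0.0979, 0.3820, 0.8244, 1.3820, 2, 2.6180, 3.1756, 3.6180, 3.9021]; the algebraic connectivity is the second entry, 0.0979. By the matrix-tree theorem the graph has (1/10) * product of the nonzero eigenvalues = 1 spanning tree. The eigenvalues sum to 18, which equals trace(L) = 2|E|.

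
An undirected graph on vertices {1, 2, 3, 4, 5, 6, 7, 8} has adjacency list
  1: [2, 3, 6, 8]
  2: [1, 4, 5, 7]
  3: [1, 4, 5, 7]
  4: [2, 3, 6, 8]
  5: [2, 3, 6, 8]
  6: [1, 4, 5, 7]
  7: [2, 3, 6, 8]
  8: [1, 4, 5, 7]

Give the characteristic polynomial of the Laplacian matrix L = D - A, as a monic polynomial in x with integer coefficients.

Each diagonal entry of L is the vertex degree and each off-diagonal entry is -1 where an edge is present, 0 otherwise; in the order [1, 2, 3, 4, 5, 6, 7, 8] the diagonal is [4, 4, 4, 4, 4, 4, 4, 4]. The eigenvalues of L are [0, 4, 4, 4, 4, 4, 4, 8]; the characteristic polynomial is the product of (x - lambda_i), which multiplies out to x^8 - 32x^7 + 432x^6 - 3200x^5 + 14080x^4 - 36864x^3 + 53248x^2 - 32768x. The coefficient of x^7 equals -trace(L) = -32, matching the sum of degrees. The largest eigenvalue, 8, is at most the vertex count 8.

x^8 - 32x^7 + 432x^6 - 3200x^5 + 14080x^4 - 36864x^3 + 53248x^2 - 32768x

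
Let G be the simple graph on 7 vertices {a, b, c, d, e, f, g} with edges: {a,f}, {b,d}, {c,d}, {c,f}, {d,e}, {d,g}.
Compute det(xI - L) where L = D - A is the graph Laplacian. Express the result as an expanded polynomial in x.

Each diagonal entry of L is the vertex degree and each off-diagonal entry is -1 where an edge is present, 0 otherwise; in the order [a, b, c, d, e, f, g] the diagonal is [1, 1, 2, 4, 1, 2, 1]. Computing det(xI - L) by cofactor expansion (or equivalently via sum-over-permutations) gives x^7 - 12x^6 + 52x^5 - 104x^4 + 102x^3 - 46x^2 + 7x. The constant term is 0 because L is singular (the all-ones vector lies in its kernel). The eigenvalues sum to 12, which equals trace(L) = 2|E|. By the matrix-tree theorem the graph has (1/7) * product of the nonzero eigenvalues = 1 spanning tree.

x^7 - 12x^6 + 52x^5 - 104x^4 + 102x^3 - 46x^2 + 7x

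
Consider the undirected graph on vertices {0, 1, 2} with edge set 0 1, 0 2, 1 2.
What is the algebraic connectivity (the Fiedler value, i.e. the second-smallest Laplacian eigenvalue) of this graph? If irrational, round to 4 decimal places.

3

Each diagonal entry of L is the vertex degree and each off-diagonal entry is -1 where an edge is present, 0 otherwise; in the order [0, 1, 2] the diagonal is [2, 2, 2]. The smallest Laplacian eigenvalue is always 0. The next one, lambda_2 = 3, measures how hard the graph is to disconnect: larger values mean better connectivity. By the matrix-tree theorem the graph has (1/3) * product of the nonzero eigenvalues = 3 spanning trees. There is one zero in the spectrum, matching the 1 component.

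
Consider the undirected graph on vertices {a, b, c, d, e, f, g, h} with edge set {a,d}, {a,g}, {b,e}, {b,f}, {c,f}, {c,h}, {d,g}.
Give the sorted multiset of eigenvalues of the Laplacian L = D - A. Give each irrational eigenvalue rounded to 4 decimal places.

[0, 0, 0.3820, 1.3820, 2.6180, 3, 3, 3.6180]

With the vertex order [a, b, c, d, e, f, g, h], the degrees are [2, 2, 2, 2, 1, 2, 2, 1], giving D = diag(2, 2, 2, 2, 1, 2, 2, 1) and L = D - A. Diagonalising L (or applying a numerical eigensolver to the 8x8 matrix) gives the spectrum above. The 2 zero eigenvalues correspond to the 2 connected components. There are 2 zeros in the spectrum, matching the 2 components.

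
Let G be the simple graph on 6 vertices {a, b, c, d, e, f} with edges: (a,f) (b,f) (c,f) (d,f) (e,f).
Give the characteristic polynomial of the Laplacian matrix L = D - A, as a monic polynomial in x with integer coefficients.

x^6 - 10x^5 + 30x^4 - 40x^3 + 25x^2 - 6x

With the vertex order [a, b, c, d, e, f], the degrees are [1, 1, 1, 1, 1, 5], giving D = diag(1, 1, 1, 1, 1, 5) and L = D - A. The eigenvalues of L are [0, 1, 1, 1, 1, 6]; the characteristic polynomial is the product of (x - lambda_i), which multiplies out to x^6 - 10x^5 + 30x^4 - 40x^3 + 25x^2 - 6x. The coefficient of x^5 equals -trace(L) = -10, matching the sum of degrees. There is one zero in the spectrum, matching the 1 component. The eigenvalues sum to 10, which equals trace(L) = 2|E|.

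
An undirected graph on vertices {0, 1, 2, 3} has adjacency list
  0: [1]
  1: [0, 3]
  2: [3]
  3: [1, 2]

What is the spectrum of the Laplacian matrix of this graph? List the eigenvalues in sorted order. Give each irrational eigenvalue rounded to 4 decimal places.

[0, 0.5858, 2, 3.4142]

Reading degrees in the order [0, 1, 2, 3] gives [1, 2, 1, 2]; set D = diag(1, 2, 1, 2) and form L = D - A. The multiplicity of 0 as a Laplacian eigenvalue equals the number of connected components. The single zero eigenvalue shows the graph is connected. By the matrix-tree theorem the graph has (1/4) * product of the nonzero eigenvalues = 1 spanning tree. There is one zero in the spectrum, matching the 1 component.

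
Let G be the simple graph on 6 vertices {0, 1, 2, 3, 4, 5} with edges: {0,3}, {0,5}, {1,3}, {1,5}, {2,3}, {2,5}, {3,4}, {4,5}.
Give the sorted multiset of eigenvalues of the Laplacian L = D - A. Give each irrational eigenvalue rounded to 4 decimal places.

Each diagonal entry of L is the vertex degree and each off-diagonal entry is -1 where an edge is present, 0 otherwise; in the order [0, 1, 2, 3, 4, 5] the diagonal is [2, 2, 2, 4, 2, 4]. The multiplicity of 0 as a Laplacian eigenvalue equals the number of connected components. The single zero eigenvalue shows the graph is connected.

[0, 2, 2, 2, 4, 6]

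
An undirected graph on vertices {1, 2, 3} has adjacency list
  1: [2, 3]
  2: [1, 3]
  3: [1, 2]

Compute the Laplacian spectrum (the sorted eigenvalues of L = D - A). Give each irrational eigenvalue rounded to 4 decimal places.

Reading degrees in the order [1, 2, 3] gives [2, 2, 2]; set D = diag(2, 2, 2) and form L = D - A. L is symmetric positive semidefinite, so every eigenvalue is real and nonnegative. The single zero eigenvalue shows the graph is connected. There is one zero in the spectrum, matching the 1 component.

[0, 3, 3]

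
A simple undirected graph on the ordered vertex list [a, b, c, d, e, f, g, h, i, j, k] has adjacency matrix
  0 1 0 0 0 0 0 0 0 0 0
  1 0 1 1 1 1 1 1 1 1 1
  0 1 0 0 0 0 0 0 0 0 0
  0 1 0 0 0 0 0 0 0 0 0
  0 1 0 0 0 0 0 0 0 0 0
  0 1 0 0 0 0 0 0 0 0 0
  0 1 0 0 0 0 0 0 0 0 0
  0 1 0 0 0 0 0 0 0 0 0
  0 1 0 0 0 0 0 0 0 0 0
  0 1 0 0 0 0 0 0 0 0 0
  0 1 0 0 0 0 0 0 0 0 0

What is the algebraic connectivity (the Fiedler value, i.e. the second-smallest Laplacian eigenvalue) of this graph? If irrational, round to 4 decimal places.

1

With the vertex order [a, b, c, d, e, f, g, h, i, j, k], the degrees are [1, 10, 1, 1, 1, 1, 1, 1, 1, 1, 1], giving D = diag(1, 10, 1, 1, 1, 1, 1, 1, 1, 1, 1) and L = D - A. The smallest Laplacian eigenvalue is always 0. The next one, lambda_2 = 1, measures how hard the graph is to disconnect: larger values mean better connectivity.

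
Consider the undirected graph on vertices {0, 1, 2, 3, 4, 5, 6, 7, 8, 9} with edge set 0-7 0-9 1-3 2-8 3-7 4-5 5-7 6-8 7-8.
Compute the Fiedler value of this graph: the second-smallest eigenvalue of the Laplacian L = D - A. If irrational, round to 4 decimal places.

0.2971

Each diagonal entry of L is the vertex degree and each off-diagonal entry is -1 where an edge is present, 0 otherwise; in the order [0, 1, 2, 3, 4, 5, 6, 7, 8, 9] the diagonal is [2, 1, 1, 2, 1, 2, 1, 4, 3, 1]. The sorted Laplacian eigenvalues are [0, 0.2971, 0.3820, 0.3820, 1, 1.7713, 2.6180, 2.6180, 3.4942, 5.4374]; the algebraic connectivity is the second entry, 0.2971. By the matrix-tree theorem the graph has (1/10) * product of the nonzero eigenvalues = 1 spanning tree. The largest eigenvalue, 5.4374, is at most the vertex count 10.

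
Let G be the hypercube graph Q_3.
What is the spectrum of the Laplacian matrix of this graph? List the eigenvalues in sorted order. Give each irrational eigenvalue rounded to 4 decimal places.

The graph has 8 vertices and degree multiset [3, 3, 3, 3, 3, 3, 3, 3]; D is the diagonal matrix of degrees and L = D - A. The multiplicity of 0 as a Laplacian eigenvalue equals the number of connected components. There is one zero in the spectrum, matching the 1 component.

[0, 2, 2, 2, 4, 4, 4, 6]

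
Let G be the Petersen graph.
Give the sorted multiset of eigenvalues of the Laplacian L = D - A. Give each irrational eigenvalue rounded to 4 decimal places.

The graph has 10 vertices and degree multiset [3, 3, 3, 3, 3, 3, 3, 3, 3, 3]; D is the diagonal matrix of degrees and L = D - A. Since every row of L sums to 0, the all-ones vector is in the kernel and 0 is an eigenvalue. The single zero eigenvalue shows the graph is connected. The eigenvalues sum to 30, which equals trace(L) = 2|E|.

[0, 2, 2, 2, 2, 2, 5, 5, 5, 5]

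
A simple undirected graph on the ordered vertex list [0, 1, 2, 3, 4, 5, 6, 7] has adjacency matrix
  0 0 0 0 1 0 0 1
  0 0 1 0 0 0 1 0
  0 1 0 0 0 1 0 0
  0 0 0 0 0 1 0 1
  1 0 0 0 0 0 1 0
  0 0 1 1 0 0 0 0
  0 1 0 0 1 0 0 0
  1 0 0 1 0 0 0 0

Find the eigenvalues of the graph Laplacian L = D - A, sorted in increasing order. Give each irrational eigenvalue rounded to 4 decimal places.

Each diagonal entry of L is the vertex degree and each off-diagonal entry is -1 where an edge is present, 0 otherwise; in the order [0, 1, 2, 3, 4, 5, 6, 7] the diagonal is [2, 2, 2, 2, 2, 2, 2, 2]. Diagonalising L (or applying a numerical eigensolver to the 8x8 matrix) gives the spectrum above. There is one zero in the spectrum, matching the 1 component.

[0, 0.5858, 0.5858, 2, 2, 3.4142, 3.4142, 4]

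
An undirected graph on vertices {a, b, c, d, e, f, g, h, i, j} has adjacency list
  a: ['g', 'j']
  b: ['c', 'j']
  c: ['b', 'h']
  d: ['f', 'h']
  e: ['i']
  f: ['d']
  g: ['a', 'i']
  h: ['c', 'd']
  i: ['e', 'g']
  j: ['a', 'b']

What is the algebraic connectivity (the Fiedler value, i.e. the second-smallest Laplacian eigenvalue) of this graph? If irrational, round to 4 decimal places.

Each diagonal entry of L is the vertex degree and each off-diagonal entry is -1 where an edge is present, 0 otherwise; in the order [a, b, c, d, e, f, g, h, i, j] the diagonal is [2, 2, 2, 2, 1, 1, 2, 2, 2, 2]. The sorted Laplacian eigenvalues are [0, 0.0979, 0.3820, 0.8244, 1.3820, 2, 2.6180, 3.1756, 3.6180, 3.9021]; the algebraic connectivity is the second entry, 0.0979. The eigenvalues sum to 18, which equals trace(L) = 2|E|.

0.0979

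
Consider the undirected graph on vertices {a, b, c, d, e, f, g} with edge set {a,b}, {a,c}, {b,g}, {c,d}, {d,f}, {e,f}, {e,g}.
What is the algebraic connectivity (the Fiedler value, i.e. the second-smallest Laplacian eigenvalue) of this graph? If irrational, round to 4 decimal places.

Reading degrees in the order [a, b, c, d, e, f, g] gives [2, 2, 2, 2, 2, 2, 2]; set D = diag(2, 2, 2, 2, 2, 2, 2) and form L = D - A. Computing the eigenvalues of L and sorting gives [0, 0.7530, 0.7530, 2.4450, 2.4450, 3.8019, 3.8019]. The Fiedler value lambda_2 = 0.7530 is strictly positive, so the graph is connected. There is one zero in the spectrum, matching the 1 component.

0.7530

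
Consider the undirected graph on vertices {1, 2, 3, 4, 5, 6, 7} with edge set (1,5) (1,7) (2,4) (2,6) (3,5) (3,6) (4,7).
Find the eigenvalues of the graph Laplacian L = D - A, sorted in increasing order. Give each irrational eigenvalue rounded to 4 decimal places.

Each diagonal entry of L is the vertex degree and each off-diagonal entry is -1 where an edge is present, 0 otherwise; in the order [1, 2, 3, 4, 5, 6, 7] the diagonal is [2, 2, 2, 2, 2, 2, 2]. L is symmetric positive semidefinite, so every eigenvalue is real and nonnegative. The single zero eigenvalue shows the graph is connected. By the matrix-tree theorem the graph has (1/7) * product of the nonzero eigenvalues = 7 spanning trees.

[0, 0.7530, 0.7530, 2.4450, 2.4450, 3.8019, 3.8019]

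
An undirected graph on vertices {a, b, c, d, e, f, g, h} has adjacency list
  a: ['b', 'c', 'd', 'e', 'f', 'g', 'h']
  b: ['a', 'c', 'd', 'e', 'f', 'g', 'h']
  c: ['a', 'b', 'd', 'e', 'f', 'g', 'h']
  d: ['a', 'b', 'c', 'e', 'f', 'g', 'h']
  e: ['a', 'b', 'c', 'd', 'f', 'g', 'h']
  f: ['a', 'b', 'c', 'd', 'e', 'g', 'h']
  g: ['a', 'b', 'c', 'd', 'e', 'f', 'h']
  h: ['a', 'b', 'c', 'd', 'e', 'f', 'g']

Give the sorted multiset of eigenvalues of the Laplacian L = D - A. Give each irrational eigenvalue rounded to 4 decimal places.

[0, 8, 8, 8, 8, 8, 8, 8]

Reading degrees in the order [a, b, c, d, e, f, g, h] gives [7, 7, 7, 7, 7, 7, 7, 7]; set D = diag(7, 7, 7, 7, 7, 7, 7, 7) and form L = D - A. Since every row of L sums to 0, the all-ones vector is in the kernel and 0 is an eigenvalue. The single zero eigenvalue shows the graph is connected. By the matrix-tree theorem the graph has (1/8) * product of the nonzero eigenvalues = 262144 spanning trees.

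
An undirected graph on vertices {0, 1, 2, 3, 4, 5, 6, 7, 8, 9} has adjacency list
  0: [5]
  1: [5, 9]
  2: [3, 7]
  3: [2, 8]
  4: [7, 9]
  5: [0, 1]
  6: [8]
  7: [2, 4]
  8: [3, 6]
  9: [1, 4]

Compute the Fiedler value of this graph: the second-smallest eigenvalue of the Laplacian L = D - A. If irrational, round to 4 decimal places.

0.0979

Each diagonal entry of L is the vertex degree and each off-diagonal entry is -1 where an edge is present, 0 otherwise; in the order [0, 1, 2, 3, 4, 5, 6, 7, 8, 9] the diagonal is [1, 2, 2, 2, 2, 2, 1, 2, 2, 2]. The smallest Laplacian eigenvalue is always 0. The next one, lambda_2 = 0.0979, measures how hard the graph is to disconnect: larger values mean better connectivity. The largest eigenvalue, 3.9021, is at most the vertex count 10. There is one zero in the spectrum, matching the 1 component.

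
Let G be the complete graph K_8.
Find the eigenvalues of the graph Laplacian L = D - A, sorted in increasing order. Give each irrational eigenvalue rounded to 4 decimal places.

[0, 8, 8, 8, 8, 8, 8, 8]

The graph has 8 vertices and degree multiset [7, 7, 7, 7, 7, 7, 7, 7]; D is the diagonal matrix of degrees and L = D - A. Since every row of L sums to 0, the all-ones vector is in the kernel and 0 is an eigenvalue. There is one zero in the spectrum, matching the 1 component.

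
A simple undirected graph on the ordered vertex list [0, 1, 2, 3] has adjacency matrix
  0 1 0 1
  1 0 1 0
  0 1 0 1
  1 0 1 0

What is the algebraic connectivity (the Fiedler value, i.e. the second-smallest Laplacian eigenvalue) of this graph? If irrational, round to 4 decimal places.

2

Reading degrees in the order [0, 1, 2, 3] gives [2, 2, 2, 2]; set D = diag(2, 2, 2, 2) and form L = D - A. The sorted Laplacian eigenvalues are [0, 2, 2, 4]; the algebraic connectivity is the second entry, 2.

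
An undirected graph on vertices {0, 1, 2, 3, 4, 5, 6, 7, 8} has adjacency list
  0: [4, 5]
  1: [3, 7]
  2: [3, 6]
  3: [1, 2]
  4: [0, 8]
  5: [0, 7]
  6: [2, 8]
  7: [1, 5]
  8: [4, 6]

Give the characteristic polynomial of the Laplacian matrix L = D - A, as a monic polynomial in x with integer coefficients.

Reading degrees in the order [0, 1, 2, 3, 4, 5, 6, 7, 8] gives [2, 2, 2, 2, 2, 2, 2, 2, 2]; set D = diag(2, 2, 2, 2, 2, 2, 2, 2, 2) and form L = D - A. Computing det(xI - L) by cofactor expansion (or equivalently via sum-over-permutations) gives x^9 - 18x^8 + 135x^7 - 546x^6 + 1287x^5 - 1782x^4 + 1386x^3 - 540x^2 + 81x. Since p(0) = det(-L) = 0, x divides p(x). The largest eigenvalue, 3.8794, is at most the vertex count 9.

x^9 - 18x^8 + 135x^7 - 546x^6 + 1287x^5 - 1782x^4 + 1386x^3 - 540x^2 + 81x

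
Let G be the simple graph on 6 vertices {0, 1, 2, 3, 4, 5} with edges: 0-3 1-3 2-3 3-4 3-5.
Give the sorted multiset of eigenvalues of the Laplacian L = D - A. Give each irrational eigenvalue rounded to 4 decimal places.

[0, 1, 1, 1, 1, 6]

With the vertex order [0, 1, 2, 3, 4, 5], the degrees are [1, 1, 1, 5, 1, 1], giving D = diag(1, 1, 1, 5, 1, 1) and L = D - A. L is symmetric positive semidefinite, so every eigenvalue is real and nonnegative. The single zero eigenvalue shows the graph is connected. There is one zero in the spectrum, matching the 1 component.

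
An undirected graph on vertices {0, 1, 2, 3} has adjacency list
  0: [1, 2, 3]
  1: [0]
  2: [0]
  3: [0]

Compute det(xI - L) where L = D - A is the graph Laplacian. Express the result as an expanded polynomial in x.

With the vertex order [0, 1, 2, 3], the degrees are [3, 1, 1, 1], giving D = diag(3, 1, 1, 1) and L = D - A. Computing det(xI - L) by cofactor expansion (or equivalently via sum-over-permutations) gives x^4 - 6x^3 + 9x^2 - 4x. Since p(0) = det(-L) = 0, x divides p(x). The largest eigenvalue, 4, is at most the vertex count 4. By the matrix-tree theorem the graph has (1/4) * product of the nonzero eigenvalues = 1 spanning tree.

x^4 - 6x^3 + 9x^2 - 4x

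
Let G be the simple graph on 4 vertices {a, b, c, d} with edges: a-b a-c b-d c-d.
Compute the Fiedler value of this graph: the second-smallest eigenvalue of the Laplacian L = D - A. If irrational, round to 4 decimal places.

With the vertex order [a, b, c, d], the degrees are [2, 2, 2, 2], giving D = diag(2, 2, 2, 2) and L = D - A. The smallest Laplacian eigenvalue is always 0. The next one, lambda_2 = 2, measures how hard the graph is to disconnect: larger values mean better connectivity. By the matrix-tree theorem the graph has (1/4) * product of the nonzero eigenvalues = 4 spanning trees. The eigenvalues sum to 8, which equals trace(L) = 2|E|.

2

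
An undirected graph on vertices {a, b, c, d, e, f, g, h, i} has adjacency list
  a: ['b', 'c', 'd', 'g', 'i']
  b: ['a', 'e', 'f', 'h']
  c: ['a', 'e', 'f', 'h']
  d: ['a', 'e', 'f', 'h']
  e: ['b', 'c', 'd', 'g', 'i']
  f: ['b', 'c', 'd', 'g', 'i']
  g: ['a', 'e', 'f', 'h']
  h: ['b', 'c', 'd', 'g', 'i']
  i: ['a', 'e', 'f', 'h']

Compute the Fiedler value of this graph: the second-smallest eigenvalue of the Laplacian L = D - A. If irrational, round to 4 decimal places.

With the vertex order [a, b, c, d, e, f, g, h, i], the degrees are [5, 4, 4, 4, 5, 5, 4, 5, 4], giving D = diag(5, 4, 4, 4, 5, 5, 4, 5, 4) and L = D - A. The sorted Laplacian eigenvalues are [0, 4, 4, 4, 4, 5, 5, 5, 9]; the algebraic connectivity is the second entry, 4.

4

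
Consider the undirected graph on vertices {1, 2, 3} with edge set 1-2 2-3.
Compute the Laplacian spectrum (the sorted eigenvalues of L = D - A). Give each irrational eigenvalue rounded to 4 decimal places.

[0, 1, 3]

With the vertex order [1, 2, 3], the degrees are [1, 2, 1], giving D = diag(1, 2, 1) and L = D - A. Diagonalising L (or applying a numerical eigensolver to the 3x3 matrix) gives the spectrum above. By the matrix-tree theorem the graph has (1/3) * product of the nonzero eigenvalues = 1 spanning tree.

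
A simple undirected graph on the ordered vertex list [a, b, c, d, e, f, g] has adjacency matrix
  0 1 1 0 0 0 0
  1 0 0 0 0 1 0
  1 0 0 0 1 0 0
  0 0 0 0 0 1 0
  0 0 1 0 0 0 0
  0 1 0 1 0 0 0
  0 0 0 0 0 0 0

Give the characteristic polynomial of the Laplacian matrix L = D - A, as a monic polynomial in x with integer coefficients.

x^7 - 10x^6 + 36x^5 - 56x^4 + 35x^3 - 6x^2

Reading degrees in the order [a, b, c, d, e, f, g] gives [2, 2, 2, 1, 1, 2, 0]; set D = diag(2, 2, 2, 1, 1, 2, 0) and form L = D - A. Computing det(xI - L) by cofactor expansion (or equivalently via sum-over-permutations) gives x^7 - 10x^6 + 36x^5 - 56x^4 + 35x^3 - 6x^2. The coefficient of x^6 equals -trace(L) = -10, matching the sum of degrees. There are 2 zeros in the spectrum, matching the 2 components. The largest eigenvalue, 3.7321, is at most the vertex count 7.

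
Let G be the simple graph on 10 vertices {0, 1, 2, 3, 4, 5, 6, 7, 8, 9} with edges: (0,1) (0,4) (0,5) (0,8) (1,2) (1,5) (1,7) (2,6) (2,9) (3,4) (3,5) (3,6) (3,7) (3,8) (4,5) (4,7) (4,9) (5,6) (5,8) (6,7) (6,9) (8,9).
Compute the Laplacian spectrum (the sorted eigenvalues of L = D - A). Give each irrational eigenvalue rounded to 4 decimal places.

[0, 2.2679, 3, 3.0681, 4.4824, 5, 5.5176, 5.7321, 6.9319, 8]

Each diagonal entry of L is the vertex degree and each off-diagonal entry is -1 where an edge is present, 0 otherwise; in the order [0, 1, 2, 3, 4, 5, 6, 7, 8, 9] the diagonal is [4, 4, 3, 5, 5, 6, 5, 4, 4, 4]. Diagonalising L (or applying a numerical eigensolver to the 10x10 matrix) gives the spectrum above. The single zero eigenvalue shows the graph is connected. The largest eigenvalue, 8, is at most the vertex count 10.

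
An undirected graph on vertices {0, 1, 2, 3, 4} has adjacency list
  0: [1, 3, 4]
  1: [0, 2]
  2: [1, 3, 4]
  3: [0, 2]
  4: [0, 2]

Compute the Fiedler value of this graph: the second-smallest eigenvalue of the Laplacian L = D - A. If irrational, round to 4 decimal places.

2

Reading degrees in the order [0, 1, 2, 3, 4] gives [3, 2, 3, 2, 2]; set D = diag(3, 2, 3, 2, 2) and form L = D - A. Computing the eigenvalues of L and sorting gives [0, 2, 2, 3, 5]. The Fiedler value lambda_2 = 2 is strictly positive, so the graph is connected. By the matrix-tree theorem the graph has (1/5) * product of the nonzero eigenvalues = 12 spanning trees. The largest eigenvalue, 5, is at most the vertex count 5.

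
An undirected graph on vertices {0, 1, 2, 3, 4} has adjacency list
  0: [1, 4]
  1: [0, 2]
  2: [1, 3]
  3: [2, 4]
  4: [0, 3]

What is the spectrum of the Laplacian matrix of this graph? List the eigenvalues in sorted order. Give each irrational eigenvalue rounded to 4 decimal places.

[0, 1.3820, 1.3820, 3.6180, 3.6180]

Each diagonal entry of L is the vertex degree and each off-diagonal entry is -1 where an edge is present, 0 otherwise; in the order [0, 1, 2, 3, 4] the diagonal is [2, 2, 2, 2, 2]. Diagonalising L (or applying a numerical eigensolver to the 5x5 matrix) gives the spectrum above.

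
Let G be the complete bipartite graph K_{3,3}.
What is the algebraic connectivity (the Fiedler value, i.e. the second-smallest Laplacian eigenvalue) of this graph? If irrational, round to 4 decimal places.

3

The graph has 6 vertices and degree multiset [3, 3, 3, 3, 3, 3]; D is the diagonal matrix of degrees and L = D - A. The smallest Laplacian eigenvalue is always 0. The next one, lambda_2 = 3, measures how hard the graph is to disconnect: larger values mean better connectivity. The largest eigenvalue, 6, is at most the vertex count 6.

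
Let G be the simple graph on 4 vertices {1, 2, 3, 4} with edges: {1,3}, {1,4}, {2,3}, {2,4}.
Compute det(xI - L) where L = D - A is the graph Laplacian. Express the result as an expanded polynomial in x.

Reading degrees in the order [1, 2, 3, 4] gives [2, 2, 2, 2]; set D = diag(2, 2, 2, 2) and form L = D - A. L has integer entries, so p(x) = det(xI - L) has integer coefficients. Expanding the determinant yields x^4 - 8x^3 + 20x^2 - 16x. The constant term is 0 because L is singular (the all-ones vector lies in its kernel).

x^4 - 8x^3 + 20x^2 - 16x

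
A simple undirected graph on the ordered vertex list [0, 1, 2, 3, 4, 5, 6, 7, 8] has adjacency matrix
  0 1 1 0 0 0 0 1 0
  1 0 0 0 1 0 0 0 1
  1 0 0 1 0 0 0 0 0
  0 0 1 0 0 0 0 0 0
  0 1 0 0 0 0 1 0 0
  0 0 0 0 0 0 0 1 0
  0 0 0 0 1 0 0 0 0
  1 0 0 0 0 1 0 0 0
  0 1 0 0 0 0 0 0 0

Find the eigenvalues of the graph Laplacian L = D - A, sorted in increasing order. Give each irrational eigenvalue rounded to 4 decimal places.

[0, 0.2311, 0.3820, 0.6416, 1.6129, 2.2591, 2.6180, 3.5132, 4.7421]

Reading degrees in the order [0, 1, 2, 3, 4, 5, 6, 7, 8] gives [3, 3, 2, 1, 2, 1, 1, 2, 1]; set D = diag(3, 3, 2, 1, 2, 1, 1, 2, 1) and form L = D - A. Diagonalising L (or applying a numerical eigensolver to the 9x9 matrix) gives the spectrum above. By the matrix-tree theorem the graph has (1/9) * product of the nonzero eigenvalues = 1 spanning tree.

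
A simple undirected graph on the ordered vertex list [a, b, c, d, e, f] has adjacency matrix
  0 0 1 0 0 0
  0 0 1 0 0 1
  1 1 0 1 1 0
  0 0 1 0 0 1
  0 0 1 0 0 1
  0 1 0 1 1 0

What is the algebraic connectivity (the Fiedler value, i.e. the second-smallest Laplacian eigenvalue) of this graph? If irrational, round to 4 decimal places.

With the vertex order [a, b, c, d, e, f], the degrees are [1, 2, 4, 2, 2, 3], giving D = diag(1, 2, 4, 2, 2, 3) and L = D - A. Computing the eigenvalues of L and sorting gives [0, 0.9139, 2, 2, 3.5720, 5.5141]. The Fiedler value lambda_2 = 0.9139 is strictly positive, so the graph is connected. The largest eigenvalue, 5.5141, is at most the vertex count 6.

0.9139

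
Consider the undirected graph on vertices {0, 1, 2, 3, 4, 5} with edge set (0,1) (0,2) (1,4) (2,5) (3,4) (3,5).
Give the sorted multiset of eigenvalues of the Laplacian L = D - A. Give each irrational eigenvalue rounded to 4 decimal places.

[0, 1, 1, 3, 3, 4]

With the vertex order [0, 1, 2, 3, 4, 5], the degrees are [2, 2, 2, 2, 2, 2], giving D = diag(2, 2, 2, 2, 2, 2) and L = D - A. Diagonalising L (or applying a numerical eigensolver to the 6x6 matrix) gives the spectrum above. The eigenvalues sum to 12, which equals trace(L) = 2|E|. By the matrix-tree theorem the graph has (1/6) * product of the nonzero eigenvalues = 6 spanning trees.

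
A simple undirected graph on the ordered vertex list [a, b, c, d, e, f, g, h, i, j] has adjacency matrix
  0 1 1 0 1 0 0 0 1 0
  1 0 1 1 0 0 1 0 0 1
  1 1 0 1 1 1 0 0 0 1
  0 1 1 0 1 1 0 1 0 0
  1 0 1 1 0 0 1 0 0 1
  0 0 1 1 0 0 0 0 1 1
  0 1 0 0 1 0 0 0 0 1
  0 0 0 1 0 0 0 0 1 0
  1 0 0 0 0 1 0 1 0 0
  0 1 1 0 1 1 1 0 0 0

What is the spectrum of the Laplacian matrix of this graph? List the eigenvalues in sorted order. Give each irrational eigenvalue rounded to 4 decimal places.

Each diagonal entry of L is the vertex degree and each off-diagonal entry is -1 where an edge is present, 0 otherwise; in the order [a, b, c, d, e, f, g, h, i, j] the diagonal is [4, 5, 6, 5, 5, 4, 3, 2, 3, 5]. L is symmetric positive semidefinite, so every eigenvalue is real and nonnegative. The single zero eigenvalue shows the graph is connected. The eigenvalues sum to 42, which equals trace(L) = 2|E|. By the matrix-tree theorem the graph has (1/10) * product of the nonzero eigenvalues = 36345 spanning trees.

[0, 1.3288, 2.6700, 3.2904, 3.5565, 5, 5.3622, 5.8692, 7.2594, 7.6636]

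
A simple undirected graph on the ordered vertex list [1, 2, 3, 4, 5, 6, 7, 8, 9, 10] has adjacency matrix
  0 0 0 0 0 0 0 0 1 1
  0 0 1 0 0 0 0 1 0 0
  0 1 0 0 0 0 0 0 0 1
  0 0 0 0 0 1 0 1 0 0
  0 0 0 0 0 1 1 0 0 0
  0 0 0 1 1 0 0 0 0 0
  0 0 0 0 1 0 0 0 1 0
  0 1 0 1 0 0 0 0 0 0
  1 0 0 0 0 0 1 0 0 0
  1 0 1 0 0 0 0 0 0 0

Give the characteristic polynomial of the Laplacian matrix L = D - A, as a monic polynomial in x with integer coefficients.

With the vertex order [1, 2, 3, 4, 5, 6, 7, 8, 9, 10], the degrees are [2, 2, 2, 2, 2, 2, 2, 2, 2, 2], giving D = diag(2, 2, 2, 2, 2, 2, 2, 2, 2, 2) and L = D - A. Computing det(xI - L) by cofactor expansion (or equivalently via sum-over-permutations) gives x^10 - 20x^9 + 170x^8 - 800x^7 + 2275x^6 - 4004x^5 + 4290x^4 - 2640x^3 + 825x^2 - 100x. The coefficient of x^9 equals -trace(L) = -20, matching the sum of degrees. By the matrix-tree theorem the graph has (1/10) * product of the nonzero eigenvalues = 10 spanning trees. The eigenvalues sum to 20, which equals trace(L) = 2|E|.

x^10 - 20x^9 + 170x^8 - 800x^7 + 2275x^6 - 4004x^5 + 4290x^4 - 2640x^3 + 825x^2 - 100x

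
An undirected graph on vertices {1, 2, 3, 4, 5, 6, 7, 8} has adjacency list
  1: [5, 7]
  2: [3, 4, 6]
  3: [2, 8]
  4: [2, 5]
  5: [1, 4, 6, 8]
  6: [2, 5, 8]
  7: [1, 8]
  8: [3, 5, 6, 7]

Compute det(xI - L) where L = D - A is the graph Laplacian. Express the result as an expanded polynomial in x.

x^8 - 22x^7 + 198x^6 - 942x^5 + 2551x^4 - 3916x^3 + 3135x^2 - 1000x

Each diagonal entry of L is the vertex degree and each off-diagonal entry is -1 where an edge is present, 0 otherwise; in the order [1, 2, 3, 4, 5, 6, 7, 8] the diagonal is [2, 3, 2, 2, 4, 3, 2, 4]. L has integer entries, so p(x) = det(xI - L) has integer coefficients. Expanding the determinant yields x^8 - 22x^7 + 198x^6 - 942x^5 + 2551x^4 - 3916x^3 + 3135x^2 - 1000x. The constant term is 0 because L is singular (the all-ones vector lies in its kernel). There is one zero in the spectrum, matching the 1 component.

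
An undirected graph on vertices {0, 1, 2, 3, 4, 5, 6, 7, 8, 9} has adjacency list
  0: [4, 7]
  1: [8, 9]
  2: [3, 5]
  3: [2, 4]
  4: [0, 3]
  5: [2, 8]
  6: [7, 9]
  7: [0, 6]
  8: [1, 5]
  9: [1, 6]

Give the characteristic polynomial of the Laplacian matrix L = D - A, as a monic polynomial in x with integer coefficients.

x^10 - 20x^9 + 170x^8 - 800x^7 + 2275x^6 - 4004x^5 + 4290x^4 - 2640x^3 + 825x^2 - 100x

Each diagonal entry of L is the vertex degree and each off-diagonal entry is -1 where an edge is present, 0 otherwise; in the order [0, 1, 2, 3, 4, 5, 6, 7, 8, 9] the diagonal is [2, 2, 2, 2, 2, 2, 2, 2, 2, 2]. L has integer entries, so p(x) = det(xI - L) has integer coefficients. Expanding the determinant yields x^10 - 20x^9 + 170x^8 - 800x^7 + 2275x^6 - 4004x^5 + 4290x^4 - 2640x^3 + 825x^2 - 100x. The coefficient of x^9 equals -trace(L) = -20, matching the sum of degrees. By the matrix-tree theorem the graph has (1/10) * product of the nonzero eigenvalues = 10 spanning trees. The eigenvalues sum to 20, which equals trace(L) = 2|E|.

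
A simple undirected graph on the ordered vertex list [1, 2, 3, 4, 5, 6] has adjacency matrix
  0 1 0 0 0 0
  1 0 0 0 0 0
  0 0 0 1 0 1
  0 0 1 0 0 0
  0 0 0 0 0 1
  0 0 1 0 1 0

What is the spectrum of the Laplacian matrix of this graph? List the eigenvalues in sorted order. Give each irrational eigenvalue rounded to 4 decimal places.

[0, 0, 0.5858, 2, 2, 3.4142]

With the vertex order [1, 2, 3, 4, 5, 6], the degrees are [1, 1, 2, 1, 1, 2], giving D = diag(1, 1, 2, 1, 1, 2) and L = D - A. Diagonalising L (or applying a numerical eigensolver to the 6x6 matrix) gives the spectrum above. The 2 zero eigenvalues correspond to the 2 connected components.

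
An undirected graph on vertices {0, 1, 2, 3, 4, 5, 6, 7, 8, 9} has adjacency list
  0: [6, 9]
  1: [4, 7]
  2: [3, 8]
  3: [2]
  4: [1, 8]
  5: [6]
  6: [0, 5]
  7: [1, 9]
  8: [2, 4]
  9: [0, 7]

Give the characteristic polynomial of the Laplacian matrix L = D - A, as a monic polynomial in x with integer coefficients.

With the vertex order [0, 1, 2, 3, 4, 5, 6, 7, 8, 9], the degrees are [2, 2, 2, 1, 2, 1, 2, 2, 2, 2], giving D = diag(2, 2, 2, 1, 2, 1, 2, 2, 2, 2) and L = D - A. L has integer entries, so p(x) = det(xI - L) has integer coefficients. Expanding the determinant yields x^10 - 18x^9 + 136x^8 - 560x^7 + 1365x^6 - 2002x^5 + 1716x^4 - 792x^3 + 165x^2 - 10x. Since p(0) = det(-L) = 0, x divides p(x). By the matrix-tree theorem the graph has (1/10) * product of the nonzero eigenvalues = 1 spanning tree. The eigenvalues sum to 18, which equals trace(L) = 2|E|.

x^10 - 18x^9 + 136x^8 - 560x^7 + 1365x^6 - 2002x^5 + 1716x^4 - 792x^3 + 165x^2 - 10x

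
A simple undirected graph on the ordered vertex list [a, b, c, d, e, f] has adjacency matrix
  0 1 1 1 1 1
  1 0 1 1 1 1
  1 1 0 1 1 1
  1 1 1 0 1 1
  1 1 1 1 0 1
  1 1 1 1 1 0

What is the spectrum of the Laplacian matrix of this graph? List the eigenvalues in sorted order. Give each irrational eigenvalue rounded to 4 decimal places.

[0, 6, 6, 6, 6, 6]

Reading degrees in the order [a, b, c, d, e, f] gives [5, 5, 5, 5, 5, 5]; set D = diag(5, 5, 5, 5, 5, 5) and form L = D - A. The multiplicity of 0 as a Laplacian eigenvalue equals the number of connected components. The single zero eigenvalue shows the graph is connected.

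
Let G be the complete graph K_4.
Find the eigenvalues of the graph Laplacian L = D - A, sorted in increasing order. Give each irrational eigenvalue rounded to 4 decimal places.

[0, 4, 4, 4]

The graph has 4 vertices and degree multiset [3, 3, 3, 3]; D is the diagonal matrix of degrees and L = D - A. Diagonalising L (or applying a numerical eigensolver to the 4x4 matrix) gives the spectrum above. The single zero eigenvalue shows the graph is connected. There is one zero in the spectrum, matching the 1 component. By the matrix-tree theorem the graph has (1/4) * product of the nonzero eigenvalues = 16 spanning trees.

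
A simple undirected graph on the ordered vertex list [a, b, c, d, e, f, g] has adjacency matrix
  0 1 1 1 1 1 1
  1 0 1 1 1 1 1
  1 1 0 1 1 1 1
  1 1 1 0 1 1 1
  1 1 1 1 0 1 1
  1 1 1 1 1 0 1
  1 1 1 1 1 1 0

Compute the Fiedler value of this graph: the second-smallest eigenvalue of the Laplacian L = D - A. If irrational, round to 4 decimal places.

Reading degrees in the order [a, b, c, d, e, f, g] gives [6, 6, 6, 6, 6, 6, 6]; set D = diag(6, 6, 6, 6, 6, 6, 6) and form L = D - A. The sorted Laplacian eigenvalues are [0, 7, 7, 7, 7, 7, 7]; the algebraic connectivity is the second entry, 7. By the matrix-tree theorem the graph has (1/7) * product of the nonzero eigenvalues = 16807 spanning trees. The largest eigenvalue, 7, is at most the vertex count 7.

7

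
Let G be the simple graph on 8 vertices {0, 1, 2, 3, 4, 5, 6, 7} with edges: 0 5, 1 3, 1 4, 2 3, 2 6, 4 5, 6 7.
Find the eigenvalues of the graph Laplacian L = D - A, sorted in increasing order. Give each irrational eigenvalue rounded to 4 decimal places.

[0, 0.1522, 0.5858, 1.2346, 2, 2.7654, 3.4142, 3.8478]

Each diagonal entry of L is the vertex degree and each off-diagonal entry is -1 where an edge is present, 0 otherwise; in the order [0, 1, 2, 3, 4, 5, 6, 7] the diagonal is [1, 2, 2, 2, 2, 2, 2, 1]. Diagonalising L (or applying a numerical eigensolver to the 8x8 matrix) gives the spectrum above. The eigenvalues sum to 14, which equals trace(L) = 2|E|.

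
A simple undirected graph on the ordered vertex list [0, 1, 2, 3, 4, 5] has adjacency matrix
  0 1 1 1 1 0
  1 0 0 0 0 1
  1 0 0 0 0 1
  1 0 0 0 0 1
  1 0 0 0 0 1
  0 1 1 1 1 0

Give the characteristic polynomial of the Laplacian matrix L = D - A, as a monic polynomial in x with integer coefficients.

x^6 - 16x^5 + 96x^4 - 272x^3 + 368x^2 - 192x

Reading degrees in the order [0, 1, 2, 3, 4, 5] gives [4, 2, 2, 2, 2, 4]; set D = diag(4, 2, 2, 2, 2, 4) and form L = D - A. The eigenvalues of L are [0, 2, 2, 2, 4, 6]; the characteristic polynomial is the product of (x - lambda_i), which multiplies out to x^6 - 16x^5 + 96x^4 - 272x^3 + 368x^2 - 192x. Since p(0) = det(-L) = 0, x divides p(x). The largest eigenvalue, 6, is at most the vertex count 6. The eigenvalues sum to 16, which equals trace(L) = 2|E|.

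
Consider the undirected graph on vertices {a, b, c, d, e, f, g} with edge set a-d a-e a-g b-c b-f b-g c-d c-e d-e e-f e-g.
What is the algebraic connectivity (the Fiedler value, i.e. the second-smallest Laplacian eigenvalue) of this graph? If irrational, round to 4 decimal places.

1.5858

Each diagonal entry of L is the vertex degree and each off-diagonal entry is -1 where an edge is present, 0 otherwise; in the order [a, b, c, d, e, f, g] the diagonal is [3, 3, 3, 3, 5, 2, 3]. Computing the eigenvalues of L and sorting gives [0, 1.5858, 2.3820, 2.6972, 4.4142, 4.6180, 6.3028]. The Fiedler value lambda_2 = 1.5858 is strictly positive, so the graph is connected. By the matrix-tree theorem the graph has (1/7) * product of the nonzero eigenvalues = 187 spanning trees. There is one zero in the spectrum, matching the 1 component.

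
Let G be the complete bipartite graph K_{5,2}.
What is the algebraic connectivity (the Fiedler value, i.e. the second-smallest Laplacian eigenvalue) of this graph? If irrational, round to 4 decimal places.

2

The graph has 7 vertices and degree multiset [5, 5, 2, 2, 2, 2, 2]; D is the diagonal matrix of degrees and L = D - A. The smallest Laplacian eigenvalue is always 0. The next one, lambda_2 = 2, measures how hard the graph is to disconnect: larger values mean better connectivity. There is one zero in the spectrum, matching the 1 component.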